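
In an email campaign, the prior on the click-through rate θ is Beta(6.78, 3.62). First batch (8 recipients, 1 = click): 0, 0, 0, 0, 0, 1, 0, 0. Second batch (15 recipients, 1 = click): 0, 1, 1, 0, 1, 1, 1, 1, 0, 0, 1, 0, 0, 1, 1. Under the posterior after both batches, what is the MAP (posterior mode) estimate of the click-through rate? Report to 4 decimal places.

0.5025

The Beta prior is conjugate to a Binomial/Bernoulli likelihood; the update adds successes to α and failures to β.
After batch 1: Beta(6.78+1, 3.62+7) = Beta(7.78, 10.62).
After batch 2: Beta(7.78+9, 10.62+6) = Beta(16.78, 16.62).
Mode of Beta(a,b) for a,b>1 is (a−1)/(a+b−2) = 15.78/31.40 = 0.5025.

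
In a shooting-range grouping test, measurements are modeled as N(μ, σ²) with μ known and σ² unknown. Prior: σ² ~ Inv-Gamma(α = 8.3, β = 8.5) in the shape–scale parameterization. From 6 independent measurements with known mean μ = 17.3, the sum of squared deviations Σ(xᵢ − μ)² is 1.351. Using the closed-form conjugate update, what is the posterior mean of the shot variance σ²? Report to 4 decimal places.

With known mean μ and an Inverse-Gamma(α, β) prior on σ², the Normal likelihood is conjugate: posterior is Inv-Gamma(α + n/2, β + Σ(xᵢ−μ)²/2).
Posterior: Inv-Gamma(8.3 + 6/2, 8.5 + 1.351/2) = Inv-Gamma(11.30, 9.1755).
E[σ²|data] = β/(α−1) = 9.1755/10.30 = 0.8908.

0.8908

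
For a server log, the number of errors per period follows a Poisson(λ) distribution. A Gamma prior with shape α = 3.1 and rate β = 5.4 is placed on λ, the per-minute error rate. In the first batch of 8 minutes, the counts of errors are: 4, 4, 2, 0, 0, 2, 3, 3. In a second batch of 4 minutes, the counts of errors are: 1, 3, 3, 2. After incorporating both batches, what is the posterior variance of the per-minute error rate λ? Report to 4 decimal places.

0.0994

With a Gamma(shape α, rate β) prior, the Poisson likelihood is conjugate: the posterior is Gamma(α + ΣXᵢ, β + n).
Batch 1: sum of counts S = 18 over n = 8 minutes.
After batch 1: Gamma(α+S, β+n) = Gamma(3.1+18, 5.4+8) = Gamma(21.1, 13.4).
Batch 2: sum of counts S = 9 over n = 4 minutes.
After batch 2: Gamma(α+S, β+n) = Gamma(21.1+9, 13.4+4) = Gamma(30.1, 17.4).
Var = α/β² = 30.1/17.4² = 0.0994.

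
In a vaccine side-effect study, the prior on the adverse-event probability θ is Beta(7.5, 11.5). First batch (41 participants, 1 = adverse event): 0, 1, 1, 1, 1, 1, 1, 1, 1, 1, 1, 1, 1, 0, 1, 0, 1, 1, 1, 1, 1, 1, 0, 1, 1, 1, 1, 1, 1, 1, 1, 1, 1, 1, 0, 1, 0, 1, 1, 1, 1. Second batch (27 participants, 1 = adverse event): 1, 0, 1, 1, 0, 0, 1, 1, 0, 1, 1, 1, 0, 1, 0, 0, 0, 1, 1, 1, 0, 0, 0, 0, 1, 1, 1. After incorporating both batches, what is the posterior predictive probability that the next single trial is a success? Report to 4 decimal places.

0.6609

The Beta prior is conjugate to a Binomial/Bernoulli likelihood; the update adds successes to α and failures to β.
After batch 1: Beta(7.5+35, 11.5+6) = Beta(42.5, 17.5).
After batch 2: Beta(42.5+15, 17.5+12) = Beta(57.5, 29.5).
For a single future Bernoulli trial, P(success | data) = α/(α+β) = 0.6609.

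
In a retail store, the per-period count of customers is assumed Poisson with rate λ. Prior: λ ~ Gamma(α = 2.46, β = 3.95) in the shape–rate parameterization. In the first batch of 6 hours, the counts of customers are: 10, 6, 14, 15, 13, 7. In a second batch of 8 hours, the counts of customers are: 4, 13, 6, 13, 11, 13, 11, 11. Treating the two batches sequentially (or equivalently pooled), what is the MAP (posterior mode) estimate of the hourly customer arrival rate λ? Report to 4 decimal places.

8.2708

With a Gamma(shape α, rate β) prior, the Poisson likelihood is conjugate: the posterior is Gamma(α + ΣXᵢ, β + n).
Batch 1: sum of counts S = 65 over n = 6 hours.
After batch 1: Gamma(α+S, β+n) = Gamma(2.46+65, 3.95+6) = Gamma(67.46, 9.95).
Batch 2: sum of counts S = 82 over n = 8 hours.
After batch 2: Gamma(α+S, β+n) = Gamma(67.46+82, 9.95+8) = Gamma(149.46, 17.95).
Mode of Gamma(α,β) for α≥1 is (α−1)/β = 148.46/17.95 = 8.2708.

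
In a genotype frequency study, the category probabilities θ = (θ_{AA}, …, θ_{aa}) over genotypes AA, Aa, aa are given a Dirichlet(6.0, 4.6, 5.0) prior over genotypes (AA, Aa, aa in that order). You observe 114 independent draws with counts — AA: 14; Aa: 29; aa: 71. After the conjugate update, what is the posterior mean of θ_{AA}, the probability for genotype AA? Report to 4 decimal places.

The Dirichlet prior is conjugate to the Multinomial likelihood: each posterior αⱼ = prior αⱼ + observed count nⱼ.
Posterior concentration: (20.0, 33.6, 76.0), total = 129.6.
E[θ_{AA}|data] = α_{AA}/Σα = 20.0/129.6 = 0.1543.

0.1543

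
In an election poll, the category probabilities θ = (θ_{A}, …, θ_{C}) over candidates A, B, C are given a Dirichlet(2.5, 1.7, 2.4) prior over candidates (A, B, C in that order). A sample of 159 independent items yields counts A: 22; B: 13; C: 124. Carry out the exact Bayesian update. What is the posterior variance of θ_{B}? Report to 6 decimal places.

0.000486

The Dirichlet prior is conjugate to the Multinomial likelihood: each posterior αⱼ = prior αⱼ + observed count nⱼ.
Posterior concentration: (24.5, 14.7, 126.4), total = 165.6.
Var[θ_j] = α_j(Σα−α_j)/((Σα)²(Σα+1)) = 14.7·150.9/(165.6²·166.6) = 0.000486.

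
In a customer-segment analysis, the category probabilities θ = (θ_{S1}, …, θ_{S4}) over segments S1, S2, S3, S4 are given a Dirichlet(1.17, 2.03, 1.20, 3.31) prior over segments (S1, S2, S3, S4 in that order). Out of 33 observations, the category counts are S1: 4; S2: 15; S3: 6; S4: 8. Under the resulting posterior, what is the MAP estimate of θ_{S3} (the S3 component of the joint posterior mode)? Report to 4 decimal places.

0.1689

The Dirichlet prior is conjugate to the Multinomial likelihood: each posterior αⱼ = prior αⱼ + observed count nⱼ.
Posterior concentration: (5.17, 17.03, 7.20, 11.31), total = 40.71.
Joint mode component: (α_{S3}−1)/(Σα−K) = 6.20/36.71 = 0.1689.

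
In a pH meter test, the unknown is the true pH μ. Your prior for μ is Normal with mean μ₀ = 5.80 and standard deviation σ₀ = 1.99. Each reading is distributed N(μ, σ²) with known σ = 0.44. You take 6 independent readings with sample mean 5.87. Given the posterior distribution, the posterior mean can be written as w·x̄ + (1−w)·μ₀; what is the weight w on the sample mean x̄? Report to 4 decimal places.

0.9919

For Normal data with known variance σ², a Normal(μ₀, σ₀²) prior on μ is conjugate. Posterior precision = 1/σ₀² + n/σ²; posterior mean is the precision-weighted average of μ₀ and x̄.
σ₀² = 1.99² = 3.9601, σ² = 0.44² = 0.1936. Prior precision 1/σ₀² = 1/3.9601; data precision n/σ² = 6/0.1936.
w = (n/σ²)/(1/σ₀² + n/σ²) = n·σ₀²/(σ² + n·σ₀²) = 6·3.9601/(0.1936 + 6·3.9601) = 23.7606/23.9542 = 0.9919.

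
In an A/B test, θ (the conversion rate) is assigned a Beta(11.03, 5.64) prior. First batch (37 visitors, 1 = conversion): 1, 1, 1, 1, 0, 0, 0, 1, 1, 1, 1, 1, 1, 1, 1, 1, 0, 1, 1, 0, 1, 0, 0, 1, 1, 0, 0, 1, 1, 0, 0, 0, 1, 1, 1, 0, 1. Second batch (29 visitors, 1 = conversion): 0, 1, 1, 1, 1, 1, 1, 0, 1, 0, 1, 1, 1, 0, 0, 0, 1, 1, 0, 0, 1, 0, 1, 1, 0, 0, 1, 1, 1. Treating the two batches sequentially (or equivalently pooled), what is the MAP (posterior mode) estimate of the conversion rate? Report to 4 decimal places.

0.6450

The Beta prior is conjugate to a Binomial/Bernoulli likelihood; the update adds successes to α and failures to β.
After batch 1: Beta(11.03+24, 5.64+13) = Beta(35.03, 18.64).
After batch 2: Beta(35.03+18, 18.64+11) = Beta(53.03, 29.64).
Mode of Beta(a,b) for a,b>1 is (a−1)/(a+b−2) = 52.03/80.67 = 0.6450.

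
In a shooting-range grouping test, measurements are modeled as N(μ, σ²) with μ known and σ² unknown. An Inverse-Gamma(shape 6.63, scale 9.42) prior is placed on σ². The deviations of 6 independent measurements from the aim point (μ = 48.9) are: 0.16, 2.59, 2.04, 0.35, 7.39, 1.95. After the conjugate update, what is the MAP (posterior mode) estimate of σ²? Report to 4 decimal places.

4.1520

With known mean μ and an Inverse-Gamma(α, β) prior on σ², the Normal likelihood is conjugate: posterior is Inv-Gamma(α + n/2, β + Σ(xᵢ−μ)²/2).
Σ(xᵢ−μ)² = (0.16)² + (2.59)² + (2.04)² + (0.35)² + (7.39)² + (1.95)² = 69.4324.
Posterior: Inv-Gamma(6.63 + 6/2, 9.42 + 69.4324/2) = Inv-Gamma(9.63, 44.13620).
Mode = β/(α+1) = 44.13620/10.63 = 4.1520.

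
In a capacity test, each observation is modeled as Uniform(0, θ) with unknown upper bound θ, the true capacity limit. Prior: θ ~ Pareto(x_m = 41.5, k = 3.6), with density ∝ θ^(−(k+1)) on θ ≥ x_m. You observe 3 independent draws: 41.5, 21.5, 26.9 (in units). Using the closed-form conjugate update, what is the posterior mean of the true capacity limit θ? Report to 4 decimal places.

A Pareto(scale x_m, shape k) prior on the upper bound θ of Uniform(0, θ) is conjugate: posterior is Pareto(max(x_m, max xᵢ), k + n).
Sample maximum = 41.5; prior scale x_m = 41.5 → posterior scale = max = 41.5.
Posterior shape = 3.6 + 3 = 6.6.
E[θ|data] = k·x_m/(k−1) = 6.6·41.5/5.6 = 48.9107.

48.9107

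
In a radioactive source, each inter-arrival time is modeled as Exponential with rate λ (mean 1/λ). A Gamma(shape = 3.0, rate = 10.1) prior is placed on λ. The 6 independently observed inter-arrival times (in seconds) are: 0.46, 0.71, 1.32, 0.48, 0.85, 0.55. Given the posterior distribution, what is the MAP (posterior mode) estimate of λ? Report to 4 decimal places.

With a Gamma(shape α, rate β) prior on the exponential rate λ, the posterior after n observations with total T = Σxᵢ is Gamma(α+n, β+T).
Sum of observations T = 4.37 seconds; n = 6.
Posterior: Gamma(3.0+6, 10.1+4.37) = Gamma(9.0, 14.47).
Mode = (α−1)/β = 0.5529.

0.5529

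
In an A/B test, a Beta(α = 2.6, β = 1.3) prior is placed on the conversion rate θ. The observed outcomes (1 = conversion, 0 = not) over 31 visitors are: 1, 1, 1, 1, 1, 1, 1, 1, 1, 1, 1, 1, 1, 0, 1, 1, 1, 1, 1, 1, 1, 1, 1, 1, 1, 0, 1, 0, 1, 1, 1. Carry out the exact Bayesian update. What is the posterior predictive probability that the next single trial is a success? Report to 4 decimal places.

0.8768

The Beta prior is conjugate to a Binomial/Bernoulli likelihood; the update adds successes to α and failures to β.
Posterior: Beta(α+k, β+n−k) = Beta(2.6+28, 1.3+3) = Beta(30.6, 4.3).
For a single future Bernoulli trial, P(success | data) = α/(α+β) = 0.8768.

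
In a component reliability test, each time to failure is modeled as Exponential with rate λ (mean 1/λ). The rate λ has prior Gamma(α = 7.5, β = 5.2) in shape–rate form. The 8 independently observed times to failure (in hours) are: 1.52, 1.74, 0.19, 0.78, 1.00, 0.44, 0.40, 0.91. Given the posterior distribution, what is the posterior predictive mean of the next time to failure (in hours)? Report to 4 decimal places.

0.8400

With a Gamma(shape α, rate β) prior on the exponential rate λ, the posterior after n observations with total T = Σxᵢ is Gamma(α+n, β+T).
Sum of observations T = 6.98 hours; n = 8.
Posterior: Gamma(7.5+8, 5.2+6.98) = Gamma(15.5, 12.18).
The predictive distribution for the next observation is Lomax; its mean is β/(α−1) = 12.18/14.5 = 0.8400.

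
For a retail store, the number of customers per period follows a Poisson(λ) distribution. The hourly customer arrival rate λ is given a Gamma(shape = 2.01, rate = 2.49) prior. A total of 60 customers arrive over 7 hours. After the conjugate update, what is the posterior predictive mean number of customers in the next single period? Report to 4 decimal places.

6.5342

With a Gamma(shape α, rate β) prior, the Poisson likelihood is conjugate: the posterior is Gamma(α + ΣXᵢ, β + n).
Posterior: Gamma(α+S, β+n) = Gamma(2.01+60, 2.49+7) = Gamma(62.01, 9.49).
The predictive distribution for one future period is NegBinom with mean α/β = 6.5342.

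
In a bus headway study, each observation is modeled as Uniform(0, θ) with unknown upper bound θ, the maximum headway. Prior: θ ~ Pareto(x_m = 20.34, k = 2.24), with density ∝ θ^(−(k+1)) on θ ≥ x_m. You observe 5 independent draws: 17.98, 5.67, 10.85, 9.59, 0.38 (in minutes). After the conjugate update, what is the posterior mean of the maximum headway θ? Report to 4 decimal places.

23.5996

A Pareto(scale x_m, shape k) prior on the upper bound θ of Uniform(0, θ) is conjugate: posterior is Pareto(max(x_m, max xᵢ), k + n).
Sample maximum = 17.98; prior scale x_m = 20.34 → posterior scale = max = 20.34.
Posterior shape = 2.24 + 5 = 7.24.
E[θ|data] = k·x_m/(k−1) = 7.24·20.34/6.24 = 23.5996.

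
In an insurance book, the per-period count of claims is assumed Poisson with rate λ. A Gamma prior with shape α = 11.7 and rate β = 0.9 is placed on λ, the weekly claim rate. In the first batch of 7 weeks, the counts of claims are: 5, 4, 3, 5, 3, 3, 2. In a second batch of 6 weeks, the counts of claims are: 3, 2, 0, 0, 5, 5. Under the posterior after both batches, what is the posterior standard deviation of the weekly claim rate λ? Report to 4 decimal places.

0.5173

With a Gamma(shape α, rate β) prior, the Poisson likelihood is conjugate: the posterior is Gamma(α + ΣXᵢ, β + n).
Batch 1: sum of counts S = 25 over n = 7 weeks.
After batch 1: Gamma(α+S, β+n) = Gamma(11.7+25, 0.9+7) = Gamma(36.7, 7.9).
Batch 2: sum of counts S = 15 over n = 6 weeks.
After batch 2: Gamma(α+S, β+n) = Gamma(36.7+15, 7.9+6) = Gamma(51.7, 13.9).
SD = √α/β = √51.7/13.9 = 0.5173.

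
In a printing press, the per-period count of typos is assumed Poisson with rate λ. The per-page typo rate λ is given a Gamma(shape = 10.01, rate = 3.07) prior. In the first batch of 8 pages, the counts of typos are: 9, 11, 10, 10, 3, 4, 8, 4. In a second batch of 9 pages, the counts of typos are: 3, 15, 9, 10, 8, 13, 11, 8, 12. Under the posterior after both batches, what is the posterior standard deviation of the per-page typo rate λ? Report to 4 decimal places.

With a Gamma(shape α, rate β) prior, the Poisson likelihood is conjugate: the posterior is Gamma(α + ΣXᵢ, β + n).
Batch 1: sum of counts S = 59 over n = 8 pages.
After batch 1: Gamma(α+S, β+n) = Gamma(10.01+59, 3.07+8) = Gamma(69.01, 11.07).
Batch 2: sum of counts S = 89 over n = 9 pages.
After batch 2: Gamma(α+S, β+n) = Gamma(69.01+89, 11.07+9) = Gamma(158.01, 20.07).
SD = √α/β = √158.01/20.07 = 0.6263.

0.6263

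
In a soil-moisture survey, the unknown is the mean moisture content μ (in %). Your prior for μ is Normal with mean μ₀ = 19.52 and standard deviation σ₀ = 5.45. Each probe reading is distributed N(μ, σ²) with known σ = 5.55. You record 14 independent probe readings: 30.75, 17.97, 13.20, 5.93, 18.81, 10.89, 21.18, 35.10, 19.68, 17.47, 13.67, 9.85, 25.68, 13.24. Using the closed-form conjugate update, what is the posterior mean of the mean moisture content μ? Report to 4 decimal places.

For Normal data with known variance σ², a Normal(μ₀, σ₀²) prior on μ is conjugate. Posterior precision = 1/σ₀² + n/σ²; posterior mean is the precision-weighted average of μ₀ and x̄.
Σxᵢ = 30.75 + 17.97 + 13.20 + 5.93 + 18.81 + 10.89 + 21.18 + 35.10 + 19.68 + 17.47 + 13.67 + 9.85 + 25.68 + 13.24 = 253.42, so n·x̄ = 253.42.
σ₀² = 5.45² = 29.7025, σ² = 5.55² = 30.8025; σ² + n·σ₀² = 30.8025 + 14·29.7025 = 446.6375.
Posterior mean = (μ₀/σ₀² + n·x̄/σ²)/(1/σ₀² + n/σ²) = (σ²·μ₀ + σ₀²·n·x̄)/(σ² + n·σ₀²) = (30.8025·19.52 + 29.7025·253.42)/446.6375 = 8128.47235/446.6375 = 18.1993.

18.1993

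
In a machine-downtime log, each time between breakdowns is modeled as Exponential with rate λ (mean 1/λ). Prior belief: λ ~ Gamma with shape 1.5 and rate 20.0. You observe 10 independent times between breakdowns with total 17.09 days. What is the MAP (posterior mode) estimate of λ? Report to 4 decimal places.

0.2831

With a Gamma(shape α, rate β) prior on the exponential rate λ, the posterior after n observations with total T = Σxᵢ is Gamma(α+n, β+T).
Posterior: Gamma(1.5+10, 20.0+17.09) = Gamma(11.5, 37.09).
Mode = (α−1)/β = 0.2831.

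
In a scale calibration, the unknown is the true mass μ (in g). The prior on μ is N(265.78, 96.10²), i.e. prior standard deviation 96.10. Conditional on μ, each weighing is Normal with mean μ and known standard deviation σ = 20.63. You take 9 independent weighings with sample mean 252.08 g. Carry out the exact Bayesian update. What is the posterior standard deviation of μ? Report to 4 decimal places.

For Normal data with known variance σ², a Normal(μ₀, σ₀²) prior on μ is conjugate. Posterior precision = 1/σ₀² + n/σ²; posterior mean is the precision-weighted average of μ₀ and x̄.
σ₀² = 96.10² = 9235.21, σ² = 20.63² = 425.5969; σ² + n·σ₀² = 425.5969 + 9·9235.21 = 83542.4869.
Posterior precision = 1/σ₀² + n/σ² = 1/9235.21 + 9/425.5969 = (σ² + n·σ₀²)/(σ₀²σ²) = 83542.4869/(9235.21·425.5969); posterior variance σₙ² = σ₀²σ²/(σ² + n·σ₀²) = 9235.21·425.5969/83542.4869 = 47.047639.
Posterior SD = √σₙ² = √(9235.21·425.5969/83542.4869) = 6.8591.

6.8591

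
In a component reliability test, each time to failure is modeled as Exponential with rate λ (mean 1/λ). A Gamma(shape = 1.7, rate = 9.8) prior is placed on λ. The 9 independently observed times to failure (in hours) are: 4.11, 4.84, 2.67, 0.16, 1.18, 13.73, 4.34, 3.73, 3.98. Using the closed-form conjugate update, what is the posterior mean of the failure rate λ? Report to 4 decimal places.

0.2204

With a Gamma(shape α, rate β) prior on the exponential rate λ, the posterior after n observations with total T = Σxᵢ is Gamma(α+n, β+T).
Sum of observations T = 38.74 hours; n = 9.
Posterior: Gamma(1.7+9, 9.8+38.74) = Gamma(10.7, 48.54).
Posterior mean of λ = α/β = 10.7/48.54 = 0.2204.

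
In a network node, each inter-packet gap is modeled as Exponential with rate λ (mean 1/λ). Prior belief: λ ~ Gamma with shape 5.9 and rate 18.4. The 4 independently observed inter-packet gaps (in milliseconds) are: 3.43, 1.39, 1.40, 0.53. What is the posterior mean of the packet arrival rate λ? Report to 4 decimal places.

With a Gamma(shape α, rate β) prior on the exponential rate λ, the posterior after n observations with total T = Σxᵢ is Gamma(α+n, β+T).
Sum of observations T = 6.75 milliseconds; n = 4.
Posterior: Gamma(5.9+4, 18.4+6.75) = Gamma(9.9, 25.15).
Posterior mean of λ = α/β = 9.9/25.15 = 0.3936.

0.3936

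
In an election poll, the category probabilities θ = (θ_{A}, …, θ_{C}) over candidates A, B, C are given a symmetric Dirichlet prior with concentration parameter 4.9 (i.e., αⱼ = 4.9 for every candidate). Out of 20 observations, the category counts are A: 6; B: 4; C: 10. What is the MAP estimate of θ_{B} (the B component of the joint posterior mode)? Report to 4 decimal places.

The Dirichlet prior is conjugate to the Multinomial likelihood: each posterior αⱼ = prior αⱼ + observed count nⱼ.
Posterior concentration: (10.9, 8.9, 14.9), total = 34.7.
Joint mode component: (α_{B}−1)/(Σα−K) = 7.9/31.7 = 0.2492.

0.2492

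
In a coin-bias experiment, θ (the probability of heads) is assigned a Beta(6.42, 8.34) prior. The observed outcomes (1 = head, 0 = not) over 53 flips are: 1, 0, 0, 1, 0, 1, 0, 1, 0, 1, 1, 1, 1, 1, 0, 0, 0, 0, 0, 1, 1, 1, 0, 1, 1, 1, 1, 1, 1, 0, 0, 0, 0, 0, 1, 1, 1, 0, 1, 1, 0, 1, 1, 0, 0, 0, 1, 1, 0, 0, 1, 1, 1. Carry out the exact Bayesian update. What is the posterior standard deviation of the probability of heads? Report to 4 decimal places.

0.0601

The Beta prior is conjugate to a Binomial/Bernoulli likelihood; the update adds successes to α and failures to β.
Posterior: Beta(α+k, β+n−k) = Beta(6.42+30, 8.34+23) = Beta(36.42, 31.34).
Var = αβ/((α+β)²(α+β+1)) = 36.42·31.34/(67.76²·68.76) = 0.00361540; SD = √0.00361540 = 0.0601.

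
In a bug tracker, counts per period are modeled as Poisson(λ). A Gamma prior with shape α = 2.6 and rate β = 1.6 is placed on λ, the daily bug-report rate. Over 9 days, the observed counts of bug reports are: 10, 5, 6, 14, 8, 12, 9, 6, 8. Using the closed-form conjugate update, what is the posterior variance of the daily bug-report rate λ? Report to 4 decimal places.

With a Gamma(shape α, rate β) prior, the Poisson likelihood is conjugate: the posterior is Gamma(α + ΣXᵢ, β + n).
Sum of counts S = 78 over n = 9 days.
Posterior: Gamma(α+S, β+n) = Gamma(2.6+78, 1.6+9) = Gamma(80.6, 10.6).
Var = α/β² = 80.6/10.6² = 0.7173.

0.7173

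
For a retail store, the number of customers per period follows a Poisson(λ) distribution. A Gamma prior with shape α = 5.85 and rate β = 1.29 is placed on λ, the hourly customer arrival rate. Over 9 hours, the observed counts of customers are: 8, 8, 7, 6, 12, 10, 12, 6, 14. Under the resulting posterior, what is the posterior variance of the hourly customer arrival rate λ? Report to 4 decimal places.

0.8391

With a Gamma(shape α, rate β) prior, the Poisson likelihood is conjugate: the posterior is Gamma(α + ΣXᵢ, β + n).
Sum of counts S = 83 over n = 9 hours.
Posterior: Gamma(α+S, β+n) = Gamma(5.85+83, 1.29+9) = Gamma(88.85, 10.29).
Var = α/β² = 88.85/10.29² = 0.8391.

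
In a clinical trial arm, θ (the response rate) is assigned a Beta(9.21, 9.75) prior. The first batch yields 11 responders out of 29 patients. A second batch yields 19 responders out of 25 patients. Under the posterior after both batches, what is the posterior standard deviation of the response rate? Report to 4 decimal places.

The Beta prior is conjugate to a Binomial/Bernoulli likelihood; the update adds successes to α and failures to β.
After batch 1: Beta(9.21+11, 9.75+18) = Beta(20.21, 27.75).
After batch 2: Beta(20.21+19, 27.75+6) = Beta(39.21, 33.75).
Var = αβ/((α+β)²(α+β+1)) = 39.21·33.75/(72.96²·73.96) = 0.00336128; SD = √0.00336128 = 0.0580.

0.0580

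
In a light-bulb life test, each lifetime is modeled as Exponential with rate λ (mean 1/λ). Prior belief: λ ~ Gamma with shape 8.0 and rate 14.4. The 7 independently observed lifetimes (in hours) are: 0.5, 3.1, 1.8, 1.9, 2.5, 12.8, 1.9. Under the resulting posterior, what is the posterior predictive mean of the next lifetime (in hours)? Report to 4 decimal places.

With a Gamma(shape α, rate β) prior on the exponential rate λ, the posterior after n observations with total T = Σxᵢ is Gamma(α+n, β+T).
Sum of observations T = 24.5 hours; n = 7.
Posterior: Gamma(8.0+7, 14.4+24.5) = Gamma(15.0, 38.9).
The predictive distribution for the next observation is Lomax; its mean is β/(α−1) = 38.9/14.0 = 2.7786.

2.7786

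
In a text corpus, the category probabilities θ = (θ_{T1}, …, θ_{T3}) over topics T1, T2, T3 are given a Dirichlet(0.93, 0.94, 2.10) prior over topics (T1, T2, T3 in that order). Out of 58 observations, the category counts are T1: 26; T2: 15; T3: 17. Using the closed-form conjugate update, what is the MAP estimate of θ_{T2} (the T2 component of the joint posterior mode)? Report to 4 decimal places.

0.2533

The Dirichlet prior is conjugate to the Multinomial likelihood: each posterior αⱼ = prior αⱼ + observed count nⱼ.
Posterior concentration: (26.93, 15.94, 19.10), total = 61.97.
Joint mode component: (α_{T2}−1)/(Σα−K) = 14.94/58.97 = 0.2533.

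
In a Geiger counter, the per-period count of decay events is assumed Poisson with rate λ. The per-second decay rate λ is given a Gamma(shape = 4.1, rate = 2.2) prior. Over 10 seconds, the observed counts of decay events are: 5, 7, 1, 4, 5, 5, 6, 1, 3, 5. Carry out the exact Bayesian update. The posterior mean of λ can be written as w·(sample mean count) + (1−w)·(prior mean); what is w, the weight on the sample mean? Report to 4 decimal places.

0.8197

With a Gamma(shape α, rate β) prior, the Poisson likelihood is conjugate: the posterior is Gamma(α + ΣXᵢ, β + n).
Posterior mean = (α₀+S)/(β₀+n) = [n/(β₀+n)]·(S/n) + [β₀/(β₀+n)]·(α₀/β₀), so only n and β₀ enter the weight.
Weight on data w = n/(β₀+n) = 10/(2.2+10) = 10/12.2 = 0.8197.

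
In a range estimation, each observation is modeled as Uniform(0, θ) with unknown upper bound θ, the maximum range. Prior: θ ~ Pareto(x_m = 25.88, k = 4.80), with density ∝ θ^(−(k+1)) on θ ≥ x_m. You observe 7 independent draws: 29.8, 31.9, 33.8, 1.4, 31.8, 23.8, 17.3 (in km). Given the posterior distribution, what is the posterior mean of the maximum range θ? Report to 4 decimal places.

A Pareto(scale x_m, shape k) prior on the upper bound θ of Uniform(0, θ) is conjugate: posterior is Pareto(max(x_m, max xᵢ), k + n).
Sample maximum = 33.8; prior scale x_m = 25.88 → posterior scale = max = 33.80.
Posterior shape = 4.80 + 7 = 11.80.
E[θ|data] = k·x_m/(k−1) = 11.80·33.80/10.80 = 36.9296.

36.9296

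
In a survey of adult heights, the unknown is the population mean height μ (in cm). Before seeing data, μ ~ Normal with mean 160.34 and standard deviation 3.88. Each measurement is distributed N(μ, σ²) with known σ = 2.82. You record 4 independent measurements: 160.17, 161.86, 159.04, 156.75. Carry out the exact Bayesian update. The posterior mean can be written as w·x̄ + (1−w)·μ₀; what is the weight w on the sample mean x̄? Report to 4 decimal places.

0.8833

For Normal data with known variance σ², a Normal(μ₀, σ₀²) prior on μ is conjugate. Posterior precision = 1/σ₀² + n/σ²; posterior mean is the precision-weighted average of μ₀ and x̄.
σ₀² = 3.88² = 15.0544, σ² = 2.82² = 7.9524. Prior precision 1/σ₀² = 1/15.0544; data precision n/σ² = 4/7.9524.
w = (n/σ²)/(1/σ₀² + n/σ²) = n·σ₀²/(σ² + n·σ₀²) = 4·15.0544/(7.9524 + 4·15.0544) = 60.2176/68.17 = 0.8833.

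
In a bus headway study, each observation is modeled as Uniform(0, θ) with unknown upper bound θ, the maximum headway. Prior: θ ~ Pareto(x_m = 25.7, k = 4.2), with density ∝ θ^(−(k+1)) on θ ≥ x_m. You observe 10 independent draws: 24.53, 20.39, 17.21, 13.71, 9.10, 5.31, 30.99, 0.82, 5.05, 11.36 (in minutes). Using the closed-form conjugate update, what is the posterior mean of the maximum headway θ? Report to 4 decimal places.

A Pareto(scale x_m, shape k) prior on the upper bound θ of Uniform(0, θ) is conjugate: posterior is Pareto(max(x_m, max xᵢ), k + n).
Sample maximum = 30.99; prior scale x_m = 25.7 → posterior scale = max = 30.99.
Posterior shape = 4.2 + 10 = 14.2.
E[θ|data] = k·x_m/(k−1) = 14.2·30.99/13.2 = 33.3377.

33.3377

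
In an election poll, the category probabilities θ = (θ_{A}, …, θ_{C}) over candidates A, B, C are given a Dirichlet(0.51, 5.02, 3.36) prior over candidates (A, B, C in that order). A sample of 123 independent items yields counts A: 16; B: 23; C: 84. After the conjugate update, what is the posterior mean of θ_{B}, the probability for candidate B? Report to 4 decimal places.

The Dirichlet prior is conjugate to the Multinomial likelihood: each posterior αⱼ = prior αⱼ + observed count nⱼ.
Posterior concentration: (16.51, 28.02, 87.36), total = 131.89.
E[θ_{B}|data] = α_{B}/Σα = 28.02/131.89 = 0.2124.

0.2124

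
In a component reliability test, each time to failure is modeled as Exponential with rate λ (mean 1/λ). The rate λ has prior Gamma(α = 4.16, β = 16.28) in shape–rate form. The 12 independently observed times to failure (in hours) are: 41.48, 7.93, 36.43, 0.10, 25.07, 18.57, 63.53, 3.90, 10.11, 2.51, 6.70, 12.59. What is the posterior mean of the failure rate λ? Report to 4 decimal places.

With a Gamma(shape α, rate β) prior on the exponential rate λ, the posterior after n observations with total T = Σxᵢ is Gamma(α+n, β+T).
Sum of observations T = 228.92 hours; n = 12.
Posterior: Gamma(4.16+12, 16.28+228.92) = Gamma(16.16, 245.20).
Posterior mean of λ = α/β = 16.16/245.20 = 0.0659.

0.0659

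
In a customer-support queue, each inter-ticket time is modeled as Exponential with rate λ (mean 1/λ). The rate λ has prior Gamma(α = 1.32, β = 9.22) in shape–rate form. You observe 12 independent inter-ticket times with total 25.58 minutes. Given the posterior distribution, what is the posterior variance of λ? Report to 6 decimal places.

With a Gamma(shape α, rate β) prior on the exponential rate λ, the posterior after n observations with total T = Σxᵢ is Gamma(α+n, β+T).
Posterior: Gamma(1.32+12, 9.22+25.58) = Gamma(13.32, 34.80).
Var = α/β² = 0.010999.

0.010999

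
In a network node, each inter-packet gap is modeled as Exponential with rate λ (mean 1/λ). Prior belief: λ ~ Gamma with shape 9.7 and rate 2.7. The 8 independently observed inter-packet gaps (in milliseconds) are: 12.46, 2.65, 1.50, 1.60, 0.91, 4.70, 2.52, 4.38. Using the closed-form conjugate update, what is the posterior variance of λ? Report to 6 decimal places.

0.015847

With a Gamma(shape α, rate β) prior on the exponential rate λ, the posterior after n observations with total T = Σxᵢ is Gamma(α+n, β+T).
Sum of observations T = 30.72 milliseconds; n = 8.
Posterior: Gamma(9.7+8, 2.7+30.72) = Gamma(17.7, 33.42).
Var = α/β² = 0.015847.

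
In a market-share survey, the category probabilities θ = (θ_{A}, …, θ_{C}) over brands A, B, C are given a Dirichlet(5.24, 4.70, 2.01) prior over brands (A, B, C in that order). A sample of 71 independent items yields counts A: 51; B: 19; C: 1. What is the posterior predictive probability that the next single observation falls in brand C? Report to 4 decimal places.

The Dirichlet prior is conjugate to the Multinomial likelihood: each posterior αⱼ = prior αⱼ + observed count nⱼ.
Posterior concentration: (56.24, 23.70, 3.01), total = 82.95.
P(next = C | data) = α_{C}/Σα = 0.0363.

0.0363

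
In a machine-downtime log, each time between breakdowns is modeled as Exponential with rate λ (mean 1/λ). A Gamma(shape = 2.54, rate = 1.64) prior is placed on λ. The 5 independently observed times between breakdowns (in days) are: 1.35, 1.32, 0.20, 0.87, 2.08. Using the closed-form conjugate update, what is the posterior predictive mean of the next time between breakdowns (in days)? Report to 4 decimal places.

1.1407

With a Gamma(shape α, rate β) prior on the exponential rate λ, the posterior after n observations with total T = Σxᵢ is Gamma(α+n, β+T).
Sum of observations T = 5.82 days; n = 5.
Posterior: Gamma(2.54+5, 1.64+5.82) = Gamma(7.54, 7.46).
The predictive distribution for the next observation is Lomax; its mean is β/(α−1) = 7.46/6.54 = 1.1407.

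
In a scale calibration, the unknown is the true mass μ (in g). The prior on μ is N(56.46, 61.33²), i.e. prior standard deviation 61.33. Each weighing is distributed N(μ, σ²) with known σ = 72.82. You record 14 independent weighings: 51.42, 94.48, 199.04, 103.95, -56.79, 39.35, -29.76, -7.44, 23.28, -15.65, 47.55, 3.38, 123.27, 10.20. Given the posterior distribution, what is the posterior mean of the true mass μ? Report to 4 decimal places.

For Normal data with known variance σ², a Normal(μ₀, σ₀²) prior on μ is conjugate. Posterior precision = 1/σ₀² + n/σ²; posterior mean is the precision-weighted average of μ₀ and x̄.
Σxᵢ = 51.42 + 94.48 + 199.04 + 103.95 + (-56.79) + 39.35 + (-29.76) + (-7.44) + 23.28 + (-15.65) + 47.55 + 3.38 + 123.27 + 10.20 = 586.28, so n·x̄ = 586.28.
σ₀² = 61.33² = 3761.3689, σ² = 72.82² = 5302.7524; σ² + n·σ₀² = 5302.7524 + 14·3761.3689 = 57961.917.
Posterior mean = (μ₀/σ₀² + n·x̄/σ²)/(1/σ₀² + n/σ²) = (σ²·μ₀ + σ₀²·n·x̄)/(σ² + n·σ₀²) = (5302.7524·56.46 + 3761.3689·586.28)/57961.917 = 2504608.759196/57961.917 = 43.2113.

43.2113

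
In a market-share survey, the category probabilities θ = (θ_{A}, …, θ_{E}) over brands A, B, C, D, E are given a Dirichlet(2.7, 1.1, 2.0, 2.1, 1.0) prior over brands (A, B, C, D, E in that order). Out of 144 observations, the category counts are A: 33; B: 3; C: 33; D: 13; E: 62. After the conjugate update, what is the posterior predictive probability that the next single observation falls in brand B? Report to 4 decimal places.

0.0268

The Dirichlet prior is conjugate to the Multinomial likelihood: each posterior αⱼ = prior αⱼ + observed count nⱼ.
Posterior concentration: (35.7, 4.1, 35.0, 15.1, 63.0), total = 152.9.
P(next = B | data) = α_{B}/Σα = 0.0268.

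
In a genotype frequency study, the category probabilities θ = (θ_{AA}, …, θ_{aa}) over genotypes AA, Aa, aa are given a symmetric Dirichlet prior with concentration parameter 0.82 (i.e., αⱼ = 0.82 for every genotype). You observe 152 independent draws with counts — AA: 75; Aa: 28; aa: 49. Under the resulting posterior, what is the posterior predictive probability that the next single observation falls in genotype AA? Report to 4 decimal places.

The Dirichlet prior is conjugate to the Multinomial likelihood: each posterior αⱼ = prior αⱼ + observed count nⱼ.
Posterior concentration: (75.82, 28.82, 49.82), total = 154.46.
P(next = AA | data) = α_{AA}/Σα = 0.4909.

0.4909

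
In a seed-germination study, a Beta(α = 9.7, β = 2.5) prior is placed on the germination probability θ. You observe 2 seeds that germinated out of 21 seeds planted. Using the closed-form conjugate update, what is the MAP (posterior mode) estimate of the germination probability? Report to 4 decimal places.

The Beta prior is conjugate to a Binomial/Bernoulli likelihood; the update adds successes to α and failures to β.
Posterior: Beta(α+k, β+n−k) = Beta(9.7+2, 2.5+19) = Beta(11.7, 21.5).
Mode of Beta(a,b) for a,b>1 is (a−1)/(a+b−2) = 10.7/31.2 = 0.3429.

0.3429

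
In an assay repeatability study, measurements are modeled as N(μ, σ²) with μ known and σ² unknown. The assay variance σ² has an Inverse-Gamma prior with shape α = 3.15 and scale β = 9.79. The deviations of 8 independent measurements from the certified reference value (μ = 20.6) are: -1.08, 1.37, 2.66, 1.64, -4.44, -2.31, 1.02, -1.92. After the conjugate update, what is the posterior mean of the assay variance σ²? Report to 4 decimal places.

5.0541

With known mean μ and an Inverse-Gamma(α, β) prior on σ², the Normal likelihood is conjugate: posterior is Inv-Gamma(α + n/2, β + Σ(xᵢ−μ)²/2).
Σ(xᵢ−μ)² = (-1.08)² + (1.37)² + (2.66)² + (1.64)² + (-4.44)² + (-2.31)² + (1.02)² + (-1.92)² = 42.5850.
Posterior: Inv-Gamma(3.15 + 8/2, 9.79 + 42.5850/2) = Inv-Gamma(7.15, 31.08250).
E[σ²|data] = β/(α−1) = 31.08250/6.15 = 5.0541.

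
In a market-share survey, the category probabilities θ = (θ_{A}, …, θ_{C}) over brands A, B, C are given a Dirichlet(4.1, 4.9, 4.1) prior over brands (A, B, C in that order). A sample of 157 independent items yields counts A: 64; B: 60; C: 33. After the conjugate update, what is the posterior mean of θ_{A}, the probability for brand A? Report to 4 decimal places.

0.4004

The Dirichlet prior is conjugate to the Multinomial likelihood: each posterior αⱼ = prior αⱼ + observed count nⱼ.
Posterior concentration: (68.1, 64.9, 37.1), total = 170.1.
E[θ_{A}|data] = α_{A}/Σα = 68.1/170.1 = 0.4004.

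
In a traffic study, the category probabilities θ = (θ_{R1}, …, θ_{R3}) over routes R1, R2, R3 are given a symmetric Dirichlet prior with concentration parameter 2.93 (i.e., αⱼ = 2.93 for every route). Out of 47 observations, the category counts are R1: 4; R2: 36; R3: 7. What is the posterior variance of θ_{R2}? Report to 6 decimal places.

The Dirichlet prior is conjugate to the Multinomial likelihood: each posterior αⱼ = prior αⱼ + observed count nⱼ.
Posterior concentration: (6.93, 38.93, 9.93), total = 55.79.
Var[θ_j] = α_j(Σα−α_j)/((Σα)²(Σα+1)) = 38.93·16.86/(55.79²·56.79) = 0.003713.

0.003713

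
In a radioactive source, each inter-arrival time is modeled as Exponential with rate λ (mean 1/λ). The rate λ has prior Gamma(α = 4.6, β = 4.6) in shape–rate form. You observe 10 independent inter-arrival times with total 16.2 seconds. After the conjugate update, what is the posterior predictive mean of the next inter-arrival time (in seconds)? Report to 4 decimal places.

1.5294

With a Gamma(shape α, rate β) prior on the exponential rate λ, the posterior after n observations with total T = Σxᵢ is Gamma(α+n, β+T).
Posterior: Gamma(4.6+10, 4.6+16.2) = Gamma(14.6, 20.8).
The predictive distribution for the next observation is Lomax; its mean is β/(α−1) = 20.8/13.6 = 1.5294.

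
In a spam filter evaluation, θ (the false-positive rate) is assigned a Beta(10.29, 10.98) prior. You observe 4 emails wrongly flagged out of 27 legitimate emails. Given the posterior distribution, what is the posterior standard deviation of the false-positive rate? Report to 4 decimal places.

0.0650

The Beta prior is conjugate to a Binomial/Bernoulli likelihood; the update adds successes to α and failures to β.
Posterior: Beta(α+k, β+n−k) = Beta(10.29+4, 10.98+23) = Beta(14.29, 33.98).
Var = αβ/((α+β)²(α+β+1)) = 14.29·33.98/(48.27²·49.27) = 0.00422979; SD = √0.00422979 = 0.0650.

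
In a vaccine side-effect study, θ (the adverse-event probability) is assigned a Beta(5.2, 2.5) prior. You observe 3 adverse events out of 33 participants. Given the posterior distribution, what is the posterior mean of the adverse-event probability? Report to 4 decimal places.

The Beta prior is conjugate to a Binomial/Bernoulli likelihood; the update adds successes to α and failures to β.
Posterior: Beta(α+k, β+n−k) = Beta(5.2+3, 2.5+30) = Beta(8.2, 32.5).
Posterior mean = α/(α+β) = 8.2/40.7 = 0.2015.

0.2015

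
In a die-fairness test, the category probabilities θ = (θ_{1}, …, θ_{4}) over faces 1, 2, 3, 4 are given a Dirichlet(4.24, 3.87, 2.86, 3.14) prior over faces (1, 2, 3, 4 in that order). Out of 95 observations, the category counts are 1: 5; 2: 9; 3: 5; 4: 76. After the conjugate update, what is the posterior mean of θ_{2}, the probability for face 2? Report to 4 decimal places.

The Dirichlet prior is conjugate to the Multinomial likelihood: each posterior αⱼ = prior αⱼ + observed count nⱼ.
Posterior concentration: (9.24, 12.87, 7.86, 79.14), total = 109.11.
E[θ_{2}|data] = α_{2}/Σα = 12.87/109.11 = 0.1180.

0.1180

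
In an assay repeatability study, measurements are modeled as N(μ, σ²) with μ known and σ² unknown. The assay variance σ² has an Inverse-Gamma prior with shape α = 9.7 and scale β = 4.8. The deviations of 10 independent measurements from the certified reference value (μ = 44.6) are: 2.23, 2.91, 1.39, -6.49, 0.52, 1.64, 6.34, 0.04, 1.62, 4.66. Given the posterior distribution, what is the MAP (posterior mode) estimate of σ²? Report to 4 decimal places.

4.2863

With known mean μ and an Inverse-Gamma(α, β) prior on σ², the Normal likelihood is conjugate: posterior is Inv-Gamma(α + n/2, β + Σ(xᵢ−μ)²/2).
Σ(xᵢ−μ)² = (2.23)² + (2.91)² + (1.39)² + (-6.49)² + (0.52)² + (1.64)² + (6.34)² + (0.04)² + (1.62)² + (4.66)² = 124.9904.
Posterior: Inv-Gamma(9.7 + 10/2, 4.8 + 124.9904/2) = Inv-Gamma(14.70, 67.29520).
Mode = β/(α+1) = 67.29520/15.70 = 4.2863.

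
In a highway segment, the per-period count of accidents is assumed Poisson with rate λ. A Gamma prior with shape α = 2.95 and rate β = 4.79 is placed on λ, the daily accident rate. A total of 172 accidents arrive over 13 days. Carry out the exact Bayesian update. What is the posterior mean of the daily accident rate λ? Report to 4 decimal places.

With a Gamma(shape α, rate β) prior, the Poisson likelihood is conjugate: the posterior is Gamma(α + ΣXᵢ, β + n).
Posterior: Gamma(α+S, β+n) = Gamma(2.95+172, 4.79+13) = Gamma(174.95, 17.79).
Posterior mean = α/β = 174.95/17.79 = 9.8342.

9.8342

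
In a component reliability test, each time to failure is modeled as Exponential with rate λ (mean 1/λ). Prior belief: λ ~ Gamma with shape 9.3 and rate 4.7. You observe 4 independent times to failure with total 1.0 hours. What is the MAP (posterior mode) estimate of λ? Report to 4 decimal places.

With a Gamma(shape α, rate β) prior on the exponential rate λ, the posterior after n observations with total T = Σxᵢ is Gamma(α+n, β+T).
Posterior: Gamma(9.3+4, 4.7+1.0) = Gamma(13.3, 5.7).
Mode = (α−1)/β = 2.1579.

2.1579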